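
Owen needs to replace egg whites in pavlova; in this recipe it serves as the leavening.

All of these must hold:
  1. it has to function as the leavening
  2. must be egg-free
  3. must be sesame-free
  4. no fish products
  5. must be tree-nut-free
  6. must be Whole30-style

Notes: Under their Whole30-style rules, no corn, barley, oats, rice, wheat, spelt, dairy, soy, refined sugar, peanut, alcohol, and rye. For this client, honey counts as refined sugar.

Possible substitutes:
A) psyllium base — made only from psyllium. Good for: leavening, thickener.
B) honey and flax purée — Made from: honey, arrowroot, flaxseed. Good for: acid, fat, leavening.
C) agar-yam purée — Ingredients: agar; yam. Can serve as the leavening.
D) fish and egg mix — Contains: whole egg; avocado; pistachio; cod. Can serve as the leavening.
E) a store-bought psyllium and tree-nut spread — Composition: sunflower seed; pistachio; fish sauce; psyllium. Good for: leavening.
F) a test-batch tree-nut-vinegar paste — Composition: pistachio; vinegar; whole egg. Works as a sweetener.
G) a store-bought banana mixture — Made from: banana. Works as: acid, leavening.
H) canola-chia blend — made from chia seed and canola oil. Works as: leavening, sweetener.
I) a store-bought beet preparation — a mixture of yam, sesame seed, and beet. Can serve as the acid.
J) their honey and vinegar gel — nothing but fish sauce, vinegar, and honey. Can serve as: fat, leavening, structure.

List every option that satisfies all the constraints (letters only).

A, C, G, H

A: only psyllium; none excluded — keep
B: has honey, so not Whole30-style — out
C: only yam and agar; none excluded — OK
D: has whole egg, so not egg-free; has cod, so not fish-free (and 1 more) — no
E: has fish sauce, so not fish-free; has pistachio, so not tree-nut-free — no
F: not usable as a leavening; has whole egg, so not egg-free (and 1 more) — reject
G: no tree nuts, no sesame — keep
H: nothing on the exclusion list — keep
I: not usable as a leavening; has sesame seed, so not sesame-free — out
J: has honey, so not Whole30-style; has fish sauce, so not fish-free — no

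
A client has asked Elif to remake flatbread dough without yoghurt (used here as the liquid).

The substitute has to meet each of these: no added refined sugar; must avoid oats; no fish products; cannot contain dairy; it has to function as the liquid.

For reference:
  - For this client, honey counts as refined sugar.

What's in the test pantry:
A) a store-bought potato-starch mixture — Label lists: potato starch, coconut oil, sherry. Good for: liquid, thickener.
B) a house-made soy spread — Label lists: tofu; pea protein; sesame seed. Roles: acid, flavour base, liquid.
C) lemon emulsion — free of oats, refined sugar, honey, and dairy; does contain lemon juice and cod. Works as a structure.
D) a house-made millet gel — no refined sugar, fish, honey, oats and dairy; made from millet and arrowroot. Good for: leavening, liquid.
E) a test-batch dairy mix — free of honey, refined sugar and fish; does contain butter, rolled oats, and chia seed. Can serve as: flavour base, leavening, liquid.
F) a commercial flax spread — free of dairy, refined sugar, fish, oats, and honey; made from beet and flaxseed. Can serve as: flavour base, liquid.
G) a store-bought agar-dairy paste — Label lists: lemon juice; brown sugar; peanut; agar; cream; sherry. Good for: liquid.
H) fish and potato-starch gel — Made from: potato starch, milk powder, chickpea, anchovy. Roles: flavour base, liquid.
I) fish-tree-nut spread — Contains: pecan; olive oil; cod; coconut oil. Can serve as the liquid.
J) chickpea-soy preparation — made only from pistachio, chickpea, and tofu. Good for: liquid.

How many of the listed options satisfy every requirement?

A: works as a liquid, no fish, no dairy — valid
B: no fish, no dairy — OK
C: not usable as a liquid; has cod, so not fish-free — reject
D: no-added-sugar, no fish — valid
E: has rolled oats, so not oat-free; has butter, so not dairy-free — out
F: works as a liquid, no fish, no-added-sugar — keep
G: has brown sugar, so not no-added-sugar; has cream, so not dairy-free — reject
H: has anchovy, so not fish-free; has milk powder, so not dairy-free — no
I: has cod, so not fish-free — no
J: no fish, no-added-sugar — OK

5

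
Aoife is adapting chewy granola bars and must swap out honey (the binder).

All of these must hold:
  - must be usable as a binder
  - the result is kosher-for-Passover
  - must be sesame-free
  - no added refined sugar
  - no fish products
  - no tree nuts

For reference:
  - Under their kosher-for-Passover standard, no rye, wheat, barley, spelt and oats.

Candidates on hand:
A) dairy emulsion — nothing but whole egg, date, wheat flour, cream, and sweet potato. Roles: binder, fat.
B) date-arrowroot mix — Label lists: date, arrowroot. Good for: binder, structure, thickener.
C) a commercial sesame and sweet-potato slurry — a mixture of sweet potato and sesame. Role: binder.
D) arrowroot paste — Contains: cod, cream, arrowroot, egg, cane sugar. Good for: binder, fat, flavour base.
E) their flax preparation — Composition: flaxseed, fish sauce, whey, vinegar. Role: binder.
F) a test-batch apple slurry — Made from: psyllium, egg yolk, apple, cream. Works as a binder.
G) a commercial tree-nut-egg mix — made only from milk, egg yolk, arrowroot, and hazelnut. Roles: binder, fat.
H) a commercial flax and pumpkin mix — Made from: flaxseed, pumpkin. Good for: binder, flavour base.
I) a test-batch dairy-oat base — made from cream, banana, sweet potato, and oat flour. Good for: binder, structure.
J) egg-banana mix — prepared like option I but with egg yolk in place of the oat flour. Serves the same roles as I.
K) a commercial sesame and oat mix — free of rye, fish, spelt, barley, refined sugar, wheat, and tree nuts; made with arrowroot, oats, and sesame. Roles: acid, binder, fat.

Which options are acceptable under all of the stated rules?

B, F, H, J

A: has wheat flour, so not kosher-for-Passover — out
B: works as a binder, no sesame, no fish — keep
C: has sesame, so not sesame-free — out
D: has cane sugar, so not no-added-sugar; has cod, so not fish-free — out
E: has fish sauce, so not fish-free — reject
F: works as a binder, kosher-for-Passover, no sesame — keep
G: has hazelnut, so not tree-nut-free — out
H: only flaxseed and pumpkin; none excluded — valid
I: has oat flour, so not kosher-for-Passover — out
J: cream and egg yolk etc. — none of it excluded — keep
K: has oats, so not kosher-for-Passover; has sesame, so not sesame-free — out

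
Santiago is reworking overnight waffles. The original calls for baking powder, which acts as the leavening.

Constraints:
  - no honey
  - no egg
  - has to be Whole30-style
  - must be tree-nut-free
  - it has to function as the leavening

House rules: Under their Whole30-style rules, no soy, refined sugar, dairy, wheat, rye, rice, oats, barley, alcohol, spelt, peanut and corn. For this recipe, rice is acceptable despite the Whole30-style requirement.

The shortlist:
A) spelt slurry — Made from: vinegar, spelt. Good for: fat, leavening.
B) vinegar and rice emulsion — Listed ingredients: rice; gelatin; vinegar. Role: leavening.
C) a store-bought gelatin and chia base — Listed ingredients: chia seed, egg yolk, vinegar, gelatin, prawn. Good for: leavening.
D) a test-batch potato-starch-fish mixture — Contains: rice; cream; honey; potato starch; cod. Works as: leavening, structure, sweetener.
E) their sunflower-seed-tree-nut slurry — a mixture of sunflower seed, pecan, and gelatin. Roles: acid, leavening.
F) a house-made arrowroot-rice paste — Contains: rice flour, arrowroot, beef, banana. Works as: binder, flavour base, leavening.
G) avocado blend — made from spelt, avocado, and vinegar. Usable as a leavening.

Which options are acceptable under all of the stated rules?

B, F

A: has spelt, so not Whole30-style — reject
B: rice is permitted under the Whole30-style carve-out; nothing else excluded — keep
C: has egg yolk, so not egg-free — out
D: has cream, so not Whole30-style; has honey, so not honey-free — out
E: has pecan, so not tree-nut-free — no
F: rice is permitted under the Whole30-style carve-out; nothing else excluded — keep
G: has spelt, so not Whole30-style — out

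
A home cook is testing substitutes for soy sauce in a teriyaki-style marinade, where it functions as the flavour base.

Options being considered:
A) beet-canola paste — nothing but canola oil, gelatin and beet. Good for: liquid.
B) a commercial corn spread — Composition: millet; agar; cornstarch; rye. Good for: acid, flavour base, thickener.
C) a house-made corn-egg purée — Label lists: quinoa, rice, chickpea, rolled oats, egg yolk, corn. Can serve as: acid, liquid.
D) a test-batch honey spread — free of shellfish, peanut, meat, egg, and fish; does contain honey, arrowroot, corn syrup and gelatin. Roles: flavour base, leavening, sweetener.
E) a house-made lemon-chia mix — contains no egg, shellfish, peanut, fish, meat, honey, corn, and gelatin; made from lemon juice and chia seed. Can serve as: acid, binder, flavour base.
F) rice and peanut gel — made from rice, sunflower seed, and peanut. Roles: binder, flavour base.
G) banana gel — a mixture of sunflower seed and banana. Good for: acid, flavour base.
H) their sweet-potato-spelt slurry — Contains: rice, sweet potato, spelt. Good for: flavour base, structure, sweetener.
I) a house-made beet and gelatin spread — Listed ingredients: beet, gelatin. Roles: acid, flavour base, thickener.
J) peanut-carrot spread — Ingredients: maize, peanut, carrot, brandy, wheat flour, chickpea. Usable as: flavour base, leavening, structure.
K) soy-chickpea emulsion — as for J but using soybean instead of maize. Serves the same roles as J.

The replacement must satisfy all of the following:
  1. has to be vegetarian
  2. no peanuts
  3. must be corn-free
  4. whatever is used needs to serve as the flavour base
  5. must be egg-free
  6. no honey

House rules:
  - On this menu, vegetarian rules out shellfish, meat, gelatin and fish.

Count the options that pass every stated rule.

3

A: not usable as a flavour base; has gelatin, so not vegetarian — no
B: has cornstarch, so not corn-free — out
C: not usable as a flavour base; has corn, so not corn-free (and 1 more) — out
D: has gelatin, so not vegetarian; has corn syrup, so not corn-free (and 1 more) — out
E: works as a flavour base, no egg, no corn — keep
F: has peanut, so not peanut-free — no
G: works as a flavour base, vegetarian, no peanut — keep
H: only rice, spelt, and sweet potato; none excluded — OK
I: has gelatin, so not vegetarian — no
J: has maize, so not corn-free; has peanut, so not peanut-free — no
K: has peanut, so not peanut-free — reject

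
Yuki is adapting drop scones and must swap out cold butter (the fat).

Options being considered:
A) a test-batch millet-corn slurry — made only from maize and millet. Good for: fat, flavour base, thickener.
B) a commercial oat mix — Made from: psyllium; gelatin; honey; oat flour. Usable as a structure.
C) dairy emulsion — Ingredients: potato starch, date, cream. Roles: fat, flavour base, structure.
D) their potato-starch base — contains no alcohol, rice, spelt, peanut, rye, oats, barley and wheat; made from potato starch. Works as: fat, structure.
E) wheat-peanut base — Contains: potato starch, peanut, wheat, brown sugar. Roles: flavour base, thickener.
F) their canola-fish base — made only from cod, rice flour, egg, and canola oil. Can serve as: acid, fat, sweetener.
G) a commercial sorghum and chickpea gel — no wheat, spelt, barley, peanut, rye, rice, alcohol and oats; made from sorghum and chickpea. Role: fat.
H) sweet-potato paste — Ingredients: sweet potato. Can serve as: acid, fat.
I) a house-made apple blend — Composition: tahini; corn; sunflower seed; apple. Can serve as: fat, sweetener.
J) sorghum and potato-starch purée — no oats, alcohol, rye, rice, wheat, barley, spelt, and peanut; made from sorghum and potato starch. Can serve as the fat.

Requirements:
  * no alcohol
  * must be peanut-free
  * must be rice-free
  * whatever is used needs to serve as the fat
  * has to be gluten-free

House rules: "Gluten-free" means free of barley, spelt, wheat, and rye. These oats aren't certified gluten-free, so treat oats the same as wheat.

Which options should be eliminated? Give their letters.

B, E, F

A: works as a fat, no rice, no peanut — OK
B: not usable as a fat; has oat flour, so not gluten-free — out
C: all constraints satisfied — keep
D: all constraints satisfied — OK
E: not usable as a fat; has wheat, so not gluten-free (and 1 more) — out
F: has rice flour, so not rice-free — no
G: no peanut, gluten-free — valid
H: nothing on the exclusion list — valid
I: no alcohol, no rice — keep
J: every rule checks out — valid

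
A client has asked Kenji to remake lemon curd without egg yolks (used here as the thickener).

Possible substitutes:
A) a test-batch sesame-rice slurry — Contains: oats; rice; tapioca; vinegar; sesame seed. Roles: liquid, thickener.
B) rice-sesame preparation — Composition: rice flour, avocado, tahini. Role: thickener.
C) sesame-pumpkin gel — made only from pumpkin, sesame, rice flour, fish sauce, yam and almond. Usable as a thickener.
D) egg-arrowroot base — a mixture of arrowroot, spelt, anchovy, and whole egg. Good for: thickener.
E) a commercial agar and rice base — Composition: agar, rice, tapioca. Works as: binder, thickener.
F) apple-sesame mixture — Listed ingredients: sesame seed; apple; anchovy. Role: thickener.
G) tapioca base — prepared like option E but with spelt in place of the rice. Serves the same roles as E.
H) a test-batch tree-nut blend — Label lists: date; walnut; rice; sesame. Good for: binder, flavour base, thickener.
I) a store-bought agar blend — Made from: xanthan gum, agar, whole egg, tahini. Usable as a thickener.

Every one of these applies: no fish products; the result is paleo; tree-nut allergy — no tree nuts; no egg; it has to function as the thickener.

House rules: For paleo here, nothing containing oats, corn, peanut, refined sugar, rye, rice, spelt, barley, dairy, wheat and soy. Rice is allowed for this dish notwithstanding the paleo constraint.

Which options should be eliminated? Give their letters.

A, C, D, F, G, H, I

A: has oats, so not paleo — reject
B: rice is permitted under the paleo carve-out; nothing else excluded — valid
C: has almond, so not tree-nut-free; has fish sauce, so not fish-free — no
D: has spelt, so not paleo; has whole egg, so not egg-free (and 1 more) — reject
E: rice is permitted under the paleo carve-out; nothing else excluded — OK
F: has anchovy, so not fish-free — out
G: has spelt, so not paleo — reject
H: has walnut, so not tree-nut-free — out
I: has whole egg, so not egg-free — reject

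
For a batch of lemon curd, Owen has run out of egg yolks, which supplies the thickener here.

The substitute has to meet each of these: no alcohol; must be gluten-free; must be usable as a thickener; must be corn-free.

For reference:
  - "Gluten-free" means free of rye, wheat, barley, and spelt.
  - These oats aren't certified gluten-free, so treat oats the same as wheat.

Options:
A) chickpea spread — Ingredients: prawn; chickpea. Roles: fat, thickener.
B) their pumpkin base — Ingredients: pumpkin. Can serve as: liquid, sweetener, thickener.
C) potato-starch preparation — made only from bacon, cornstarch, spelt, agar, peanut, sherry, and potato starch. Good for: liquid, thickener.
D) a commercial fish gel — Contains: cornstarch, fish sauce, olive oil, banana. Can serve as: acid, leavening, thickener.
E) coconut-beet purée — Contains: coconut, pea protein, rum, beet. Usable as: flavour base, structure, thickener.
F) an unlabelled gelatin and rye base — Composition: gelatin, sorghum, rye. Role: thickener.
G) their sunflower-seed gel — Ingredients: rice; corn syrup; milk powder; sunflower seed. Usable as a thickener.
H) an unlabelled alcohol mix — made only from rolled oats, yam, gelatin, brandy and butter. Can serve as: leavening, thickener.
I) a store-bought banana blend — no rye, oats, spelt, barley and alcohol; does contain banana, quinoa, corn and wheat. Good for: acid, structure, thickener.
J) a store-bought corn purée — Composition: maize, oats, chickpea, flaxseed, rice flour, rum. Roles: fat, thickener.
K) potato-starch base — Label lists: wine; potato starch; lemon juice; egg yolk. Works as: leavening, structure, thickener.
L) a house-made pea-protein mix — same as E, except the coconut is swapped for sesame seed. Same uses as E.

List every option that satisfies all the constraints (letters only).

A, B

A: nothing on the exclusion list — valid
B: every rule checks out — keep
C: has spelt, so not gluten-free; has cornstarch, so not corn-free (and 1 more) — reject
D: has cornstarch, so not corn-free — out
E: has rum, so not alcohol-free — no
F: has rye, so not gluten-free — no
G: has corn syrup, so not corn-free — no
H: has rolled oats, so not gluten-free; has brandy, so not alcohol-free — no
I: has wheat, so not gluten-free; has corn, so not corn-free — reject
J: has oats, so not gluten-free; has maize, so not corn-free (and 1 more) — out
K: has wine, so not alcohol-free — out
L: has rum, so not alcohol-free — out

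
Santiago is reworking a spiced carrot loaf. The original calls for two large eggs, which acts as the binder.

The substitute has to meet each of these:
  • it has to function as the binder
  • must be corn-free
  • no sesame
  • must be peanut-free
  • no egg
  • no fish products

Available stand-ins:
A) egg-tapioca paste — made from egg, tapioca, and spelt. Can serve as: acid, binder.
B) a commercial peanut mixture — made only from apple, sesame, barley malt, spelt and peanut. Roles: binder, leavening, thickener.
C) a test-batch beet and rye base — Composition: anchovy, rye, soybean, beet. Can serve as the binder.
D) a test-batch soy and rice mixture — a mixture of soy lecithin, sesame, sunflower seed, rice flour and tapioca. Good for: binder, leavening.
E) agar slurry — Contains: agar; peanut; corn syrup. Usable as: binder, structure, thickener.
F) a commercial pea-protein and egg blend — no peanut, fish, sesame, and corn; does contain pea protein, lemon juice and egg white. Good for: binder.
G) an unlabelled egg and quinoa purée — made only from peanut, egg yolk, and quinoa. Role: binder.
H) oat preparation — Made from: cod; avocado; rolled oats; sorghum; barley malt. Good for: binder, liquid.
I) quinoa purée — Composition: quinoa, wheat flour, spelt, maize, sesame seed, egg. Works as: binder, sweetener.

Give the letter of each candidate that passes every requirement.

none

A: has egg, so not egg-free — out
B: has peanut, so not peanut-free; has sesame, so not sesame-free — no
C: has anchovy, so not fish-free — out
D: has sesame, so not sesame-free — no
E: has peanut, so not peanut-free; has corn syrup, so not corn-free — reject
F: has egg white, so not egg-free — no
G: has egg yolk, so not egg-free; has peanut, so not peanut-free — reject
H: has cod, so not fish-free — no
I: has egg, so not egg-free; has sesame seed, so not sesame-free (and 1 more) — reject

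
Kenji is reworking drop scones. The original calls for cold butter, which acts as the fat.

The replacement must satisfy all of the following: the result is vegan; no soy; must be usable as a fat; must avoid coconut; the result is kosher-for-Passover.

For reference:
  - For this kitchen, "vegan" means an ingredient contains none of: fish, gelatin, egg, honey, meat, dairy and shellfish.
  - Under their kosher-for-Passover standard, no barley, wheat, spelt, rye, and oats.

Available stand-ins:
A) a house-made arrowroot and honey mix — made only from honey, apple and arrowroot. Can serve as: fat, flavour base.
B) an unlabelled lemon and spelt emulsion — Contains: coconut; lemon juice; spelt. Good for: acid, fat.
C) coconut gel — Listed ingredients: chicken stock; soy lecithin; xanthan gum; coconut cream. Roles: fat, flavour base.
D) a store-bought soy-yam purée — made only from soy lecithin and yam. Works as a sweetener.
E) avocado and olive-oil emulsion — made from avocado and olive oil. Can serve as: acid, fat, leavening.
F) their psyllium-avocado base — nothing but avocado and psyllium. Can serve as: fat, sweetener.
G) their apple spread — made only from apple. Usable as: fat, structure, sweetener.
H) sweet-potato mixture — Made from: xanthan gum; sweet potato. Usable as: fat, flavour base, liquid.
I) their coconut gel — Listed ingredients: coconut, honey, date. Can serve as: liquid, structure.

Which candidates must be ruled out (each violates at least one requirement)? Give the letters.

A, B, C, D, I

A: has honey, so not vegan — out
B: has spelt, so not kosher-for-Passover; has coconut, so not coconut-free — reject
C: has chicken stock, so not vegan; has coconut cream, so not coconut-free (and 1 more) — no
D: not usable as a fat; has soy lecithin, so not soy-free — reject
E: no coconut, vegan — keep
F: only psyllium and avocado; none excluded — valid
G: works as a fat, no soy, kosher-for-Passover — OK
H: kosher-for-Passover, vegan — keep
I: not usable as a fat; has honey, so not vegan (and 1 more) — reject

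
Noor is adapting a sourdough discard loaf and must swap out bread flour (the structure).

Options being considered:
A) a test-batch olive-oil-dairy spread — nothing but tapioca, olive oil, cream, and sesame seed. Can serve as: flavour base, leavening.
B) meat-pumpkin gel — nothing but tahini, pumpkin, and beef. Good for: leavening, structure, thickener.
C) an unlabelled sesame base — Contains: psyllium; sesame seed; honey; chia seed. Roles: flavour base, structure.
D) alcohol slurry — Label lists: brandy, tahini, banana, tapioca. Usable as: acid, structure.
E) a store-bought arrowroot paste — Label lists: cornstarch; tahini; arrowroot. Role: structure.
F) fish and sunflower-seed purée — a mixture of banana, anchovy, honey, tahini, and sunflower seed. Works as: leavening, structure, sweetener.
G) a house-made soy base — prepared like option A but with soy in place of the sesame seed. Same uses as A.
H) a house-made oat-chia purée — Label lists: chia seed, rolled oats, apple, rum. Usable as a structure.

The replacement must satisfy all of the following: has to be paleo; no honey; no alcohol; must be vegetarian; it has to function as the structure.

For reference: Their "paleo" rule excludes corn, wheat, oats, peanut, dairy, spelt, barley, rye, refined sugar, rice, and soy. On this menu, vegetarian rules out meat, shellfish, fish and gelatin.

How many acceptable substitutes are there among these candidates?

A: not usable as a structure; has cream, so not paleo — reject
B: has beef, so not vegetarian — out
C: has honey, so not honey-free — reject
D: has brandy, so not alcohol-free — out
E: has cornstarch, so not paleo — out
F: has anchovy, so not vegetarian; has honey, so not honey-free — out
G: not usable as a structure; has cream, so not paleo — reject
H: has rolled oats, so not paleo; has rum, so not alcohol-free — reject

0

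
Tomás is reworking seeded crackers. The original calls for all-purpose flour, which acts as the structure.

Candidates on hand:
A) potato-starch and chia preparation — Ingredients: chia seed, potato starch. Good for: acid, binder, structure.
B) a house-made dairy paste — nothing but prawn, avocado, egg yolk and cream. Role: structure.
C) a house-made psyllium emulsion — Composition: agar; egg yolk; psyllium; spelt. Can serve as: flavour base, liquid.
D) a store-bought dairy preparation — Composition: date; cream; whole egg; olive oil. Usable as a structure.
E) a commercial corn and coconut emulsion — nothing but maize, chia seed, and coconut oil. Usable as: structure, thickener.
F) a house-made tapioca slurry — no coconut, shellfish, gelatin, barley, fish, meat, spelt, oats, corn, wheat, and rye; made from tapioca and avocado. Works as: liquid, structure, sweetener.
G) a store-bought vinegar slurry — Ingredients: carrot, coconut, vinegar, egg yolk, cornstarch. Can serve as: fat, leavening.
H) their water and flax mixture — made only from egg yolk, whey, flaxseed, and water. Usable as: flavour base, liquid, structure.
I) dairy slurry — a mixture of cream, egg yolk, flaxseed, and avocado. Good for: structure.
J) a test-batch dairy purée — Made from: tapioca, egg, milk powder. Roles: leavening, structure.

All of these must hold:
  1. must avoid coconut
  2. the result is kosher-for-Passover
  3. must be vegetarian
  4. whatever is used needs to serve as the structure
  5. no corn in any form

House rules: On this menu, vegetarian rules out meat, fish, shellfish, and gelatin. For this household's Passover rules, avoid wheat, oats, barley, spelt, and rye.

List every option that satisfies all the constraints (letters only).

A: all constraints satisfied — OK
B: has prawn, so not vegetarian — out
C: not usable as a structure; has spelt, so not kosher-for-Passover — out
D: cream and whole egg etc. — none of it excluded — valid
E: has maize, so not corn-free; has coconut oil, so not coconut-free — no
F: kosher-for-Passover, no corn — keep
G: not usable as a structure; has cornstarch, so not corn-free (and 1 more) — no
H: all constraints satisfied — valid
I: cream and egg yolk etc. — none of it excluded — OK
J: no coconut, kosher-for-Passover — OK

A, D, F, H, I, J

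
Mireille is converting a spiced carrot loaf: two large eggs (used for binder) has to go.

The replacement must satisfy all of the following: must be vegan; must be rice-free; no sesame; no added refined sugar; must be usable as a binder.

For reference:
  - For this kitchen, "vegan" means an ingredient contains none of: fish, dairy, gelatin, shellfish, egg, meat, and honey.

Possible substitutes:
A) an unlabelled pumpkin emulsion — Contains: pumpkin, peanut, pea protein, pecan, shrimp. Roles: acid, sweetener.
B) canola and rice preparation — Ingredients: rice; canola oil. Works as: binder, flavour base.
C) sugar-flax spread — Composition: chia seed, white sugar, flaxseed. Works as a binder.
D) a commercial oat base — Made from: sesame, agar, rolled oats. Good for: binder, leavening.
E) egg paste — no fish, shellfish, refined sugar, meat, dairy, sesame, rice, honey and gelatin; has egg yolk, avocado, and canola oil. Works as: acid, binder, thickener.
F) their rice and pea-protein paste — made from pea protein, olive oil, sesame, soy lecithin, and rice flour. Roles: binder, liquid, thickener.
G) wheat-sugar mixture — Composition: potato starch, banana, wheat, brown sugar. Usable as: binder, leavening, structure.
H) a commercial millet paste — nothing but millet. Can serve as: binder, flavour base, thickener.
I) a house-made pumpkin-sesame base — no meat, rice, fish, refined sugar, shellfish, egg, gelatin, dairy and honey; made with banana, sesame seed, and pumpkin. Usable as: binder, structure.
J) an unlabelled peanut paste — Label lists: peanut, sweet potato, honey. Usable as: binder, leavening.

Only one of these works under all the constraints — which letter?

A: not usable as a binder; has shrimp, so not vegan — reject
B: has rice, so not rice-free — reject
C: has white sugar, so not no-added-sugar — out
D: has sesame, so not sesame-free — out
E: has egg yolk, so not vegan — no
F: has rice flour, so not rice-free; has sesame, so not sesame-free — reject
G: has brown sugar, so not no-added-sugar — no
H: every rule checks out — valid
I: has sesame seed, so not sesame-free — no
J: has honey, so not vegan — out

H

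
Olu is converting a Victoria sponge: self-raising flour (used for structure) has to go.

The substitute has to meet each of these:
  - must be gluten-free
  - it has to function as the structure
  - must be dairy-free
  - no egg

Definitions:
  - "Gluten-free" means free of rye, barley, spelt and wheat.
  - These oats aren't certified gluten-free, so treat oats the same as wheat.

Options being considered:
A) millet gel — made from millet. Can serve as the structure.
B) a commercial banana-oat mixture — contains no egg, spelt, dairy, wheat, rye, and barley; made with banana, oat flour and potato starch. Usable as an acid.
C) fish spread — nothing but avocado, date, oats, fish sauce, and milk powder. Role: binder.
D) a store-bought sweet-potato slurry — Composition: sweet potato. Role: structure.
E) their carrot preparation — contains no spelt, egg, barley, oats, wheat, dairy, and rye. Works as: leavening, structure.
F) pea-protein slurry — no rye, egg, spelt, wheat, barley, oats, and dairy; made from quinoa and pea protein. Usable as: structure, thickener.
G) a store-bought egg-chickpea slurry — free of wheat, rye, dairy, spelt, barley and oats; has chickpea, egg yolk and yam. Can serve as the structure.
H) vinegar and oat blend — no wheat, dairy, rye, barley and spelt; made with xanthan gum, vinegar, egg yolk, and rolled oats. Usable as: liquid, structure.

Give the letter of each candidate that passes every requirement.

A: every rule checks out — valid
B: not usable as a structure; has oat flour, so not gluten-free — no
C: not usable as a structure; has oats, so not gluten-free (and 1 more) — reject
D: only sweet potato; none excluded — valid
E: every rule checks out — keep
F: every rule checks out — valid
G: has egg yolk, so not egg-free — out
H: has rolled oats, so not gluten-free; has egg yolk, so not egg-free — reject

A, D, E, F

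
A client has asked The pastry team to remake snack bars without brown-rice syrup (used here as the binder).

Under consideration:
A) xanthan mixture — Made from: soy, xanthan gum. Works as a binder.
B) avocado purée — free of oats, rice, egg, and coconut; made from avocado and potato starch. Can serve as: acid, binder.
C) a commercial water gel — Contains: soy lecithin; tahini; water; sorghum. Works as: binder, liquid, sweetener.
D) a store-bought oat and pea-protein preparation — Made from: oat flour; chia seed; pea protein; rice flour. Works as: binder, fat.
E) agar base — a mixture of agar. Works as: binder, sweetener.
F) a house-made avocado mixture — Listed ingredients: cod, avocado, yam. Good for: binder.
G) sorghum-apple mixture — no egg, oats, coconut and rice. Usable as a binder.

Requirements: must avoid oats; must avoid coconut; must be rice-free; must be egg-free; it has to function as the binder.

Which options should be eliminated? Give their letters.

A: every rule checks out — valid
B: works as a binder, no rice, no oats — valid
C: nothing on the exclusion list — keep
D: has oat flour, so not oat-free; has rice flour, so not rice-free — out
E: only agar; none excluded — valid
F: all constraints satisfied — OK
G: works as a binder, no oats, no rice — OK

D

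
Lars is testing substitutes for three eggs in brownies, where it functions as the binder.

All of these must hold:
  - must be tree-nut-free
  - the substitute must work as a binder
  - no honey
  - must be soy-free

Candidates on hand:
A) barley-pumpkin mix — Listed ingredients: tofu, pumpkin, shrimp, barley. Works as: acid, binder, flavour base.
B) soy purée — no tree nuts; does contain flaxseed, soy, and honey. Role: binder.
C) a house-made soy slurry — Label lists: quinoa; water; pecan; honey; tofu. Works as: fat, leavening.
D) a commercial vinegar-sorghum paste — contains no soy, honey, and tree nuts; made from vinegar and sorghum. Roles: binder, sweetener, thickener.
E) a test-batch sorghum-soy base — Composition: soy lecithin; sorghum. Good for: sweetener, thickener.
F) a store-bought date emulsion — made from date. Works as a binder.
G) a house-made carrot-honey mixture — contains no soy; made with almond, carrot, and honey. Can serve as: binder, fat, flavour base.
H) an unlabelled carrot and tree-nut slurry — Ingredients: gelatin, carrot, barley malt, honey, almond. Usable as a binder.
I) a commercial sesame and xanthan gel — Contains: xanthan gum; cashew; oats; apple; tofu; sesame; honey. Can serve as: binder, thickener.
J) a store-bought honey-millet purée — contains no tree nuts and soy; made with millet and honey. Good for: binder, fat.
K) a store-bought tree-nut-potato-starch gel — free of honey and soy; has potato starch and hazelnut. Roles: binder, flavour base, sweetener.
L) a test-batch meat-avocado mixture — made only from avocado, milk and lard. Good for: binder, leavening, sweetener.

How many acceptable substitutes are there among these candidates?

3

A: has tofu, so not soy-free — reject
B: has soy, so not soy-free; has honey, so not honey-free — reject
C: not usable as a binder; has tofu, so not soy-free (and 2 more) — out
D: no honey, no tree nuts — valid
E: not usable as a binder; has soy lecithin, so not soy-free — no
F: no honey, no tree nuts — keep
G: has honey, so not honey-free; has almond, so not tree-nut-free — out
H: has honey, so not honey-free; has almond, so not tree-nut-free — reject
I: has tofu, so not soy-free; has honey, so not honey-free (and 1 more) — out
J: has honey, so not honey-free — no
K: has hazelnut, so not tree-nut-free — no
L: all constraints satisfied — keep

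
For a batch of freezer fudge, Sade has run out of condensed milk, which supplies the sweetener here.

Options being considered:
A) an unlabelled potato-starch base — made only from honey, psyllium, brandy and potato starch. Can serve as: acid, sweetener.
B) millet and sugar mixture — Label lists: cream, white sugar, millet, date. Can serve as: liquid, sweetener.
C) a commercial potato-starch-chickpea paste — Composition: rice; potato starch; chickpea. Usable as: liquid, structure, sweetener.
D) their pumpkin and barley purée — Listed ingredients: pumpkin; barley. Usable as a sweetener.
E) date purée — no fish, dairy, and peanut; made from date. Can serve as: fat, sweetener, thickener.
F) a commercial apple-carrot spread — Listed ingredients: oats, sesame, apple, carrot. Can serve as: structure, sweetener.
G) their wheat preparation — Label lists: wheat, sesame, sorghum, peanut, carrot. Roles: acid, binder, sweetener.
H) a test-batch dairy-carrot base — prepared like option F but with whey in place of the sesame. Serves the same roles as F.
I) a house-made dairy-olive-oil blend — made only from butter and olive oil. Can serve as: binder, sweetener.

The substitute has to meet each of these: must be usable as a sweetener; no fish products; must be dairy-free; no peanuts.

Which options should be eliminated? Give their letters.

B, G, H, I

A: brandy and honey etc. — none of it excluded — valid
B: has cream, so not dairy-free — out
C: only rice, chickpea, and potato starch; none excluded — keep
D: no dairy, no fish — OK
E: nothing on the exclusion list — keep
F: all constraints satisfied — valid
G: has peanut, so not peanut-free — no
H: has whey, so not dairy-free — no
I: has butter, so not dairy-free — no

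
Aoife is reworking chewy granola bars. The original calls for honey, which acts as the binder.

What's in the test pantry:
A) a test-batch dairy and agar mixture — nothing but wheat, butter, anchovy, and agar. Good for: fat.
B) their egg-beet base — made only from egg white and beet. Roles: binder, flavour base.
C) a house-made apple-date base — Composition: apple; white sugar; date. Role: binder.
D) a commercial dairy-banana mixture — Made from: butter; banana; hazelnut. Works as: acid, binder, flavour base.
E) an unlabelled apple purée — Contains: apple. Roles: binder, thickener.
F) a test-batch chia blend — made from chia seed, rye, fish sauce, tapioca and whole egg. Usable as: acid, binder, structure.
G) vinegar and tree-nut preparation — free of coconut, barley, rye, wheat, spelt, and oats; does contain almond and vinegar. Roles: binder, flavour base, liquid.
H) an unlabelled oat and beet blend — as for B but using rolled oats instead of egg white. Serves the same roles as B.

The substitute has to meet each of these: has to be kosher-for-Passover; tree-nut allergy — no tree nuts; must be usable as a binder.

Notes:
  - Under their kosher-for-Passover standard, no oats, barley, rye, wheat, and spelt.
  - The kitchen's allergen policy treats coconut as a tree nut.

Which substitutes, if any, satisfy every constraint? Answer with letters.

B, C, E

A: not usable as a binder; has wheat, so not kosher-for-Passover — reject
B: kosher-for-Passover, tree-nut-free — valid
C: kosher-for-Passover, tree-nut-free — keep
D: has hazelnut, so not tree-nut-free — reject
E: nothing on the exclusion list — keep
F: has rye, so not kosher-for-Passover — no
G: has almond, so not tree-nut-free — reject
H: has rolled oats, so not kosher-for-Passover — reject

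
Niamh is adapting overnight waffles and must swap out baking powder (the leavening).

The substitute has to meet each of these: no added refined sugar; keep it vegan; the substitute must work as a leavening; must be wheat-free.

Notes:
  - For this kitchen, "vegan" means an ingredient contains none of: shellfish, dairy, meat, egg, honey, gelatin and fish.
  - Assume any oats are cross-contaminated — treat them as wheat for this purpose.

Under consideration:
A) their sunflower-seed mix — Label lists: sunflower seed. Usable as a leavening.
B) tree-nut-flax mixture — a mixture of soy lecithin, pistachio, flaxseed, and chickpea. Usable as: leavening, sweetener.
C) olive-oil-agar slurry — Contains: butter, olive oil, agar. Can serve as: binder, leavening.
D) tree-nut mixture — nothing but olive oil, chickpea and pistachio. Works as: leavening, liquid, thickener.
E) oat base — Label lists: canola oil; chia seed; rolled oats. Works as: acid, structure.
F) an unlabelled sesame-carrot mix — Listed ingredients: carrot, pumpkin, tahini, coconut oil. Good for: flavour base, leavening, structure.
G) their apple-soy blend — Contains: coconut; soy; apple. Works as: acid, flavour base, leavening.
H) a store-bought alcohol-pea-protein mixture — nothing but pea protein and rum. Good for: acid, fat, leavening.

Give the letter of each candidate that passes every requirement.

A: no refined sugar, vegan — OK
B: soy lecithin and pistachio etc. — none of it excluded — keep
C: has butter, so not vegan — reject
D: nothing on the exclusion list — keep
E: not usable as a leavening; has rolled oats, so not wheat-free — no
F: coconut oil and tahini etc. — none of it excluded — keep
G: every rule checks out — keep
H: only rum and pea protein; none excluded — keep

A, B, D, F, G, H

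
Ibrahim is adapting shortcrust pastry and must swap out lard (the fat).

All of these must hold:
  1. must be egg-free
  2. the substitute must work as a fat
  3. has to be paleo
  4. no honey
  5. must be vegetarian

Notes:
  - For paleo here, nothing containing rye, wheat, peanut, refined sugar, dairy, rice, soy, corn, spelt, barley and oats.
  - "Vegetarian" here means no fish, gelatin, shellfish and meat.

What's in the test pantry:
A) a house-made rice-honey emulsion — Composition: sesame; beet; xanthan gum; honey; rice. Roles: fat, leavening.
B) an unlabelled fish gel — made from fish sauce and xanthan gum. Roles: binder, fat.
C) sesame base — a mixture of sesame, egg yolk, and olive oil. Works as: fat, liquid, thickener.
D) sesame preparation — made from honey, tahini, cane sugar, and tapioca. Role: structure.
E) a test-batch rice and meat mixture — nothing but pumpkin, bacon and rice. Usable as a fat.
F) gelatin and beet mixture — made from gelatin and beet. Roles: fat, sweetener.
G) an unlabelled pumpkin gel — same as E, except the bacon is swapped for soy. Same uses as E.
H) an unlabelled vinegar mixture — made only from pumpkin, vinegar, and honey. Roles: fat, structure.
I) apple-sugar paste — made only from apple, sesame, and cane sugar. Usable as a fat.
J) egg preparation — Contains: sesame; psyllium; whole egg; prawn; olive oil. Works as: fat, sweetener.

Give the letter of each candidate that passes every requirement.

none

A: has rice, so not paleo; has honey, so not honey-free — reject
B: has fish sauce, so not vegetarian — no
C: has egg yolk, so not egg-free — reject
D: not usable as a fat; has cane sugar, so not paleo (and 1 more) — out
E: has rice, so not paleo; has bacon, so not vegetarian — reject
F: has gelatin, so not vegetarian — no
G: has rice, so not paleo — out
H: has honey, so not honey-free — reject
I: has cane sugar, so not paleo — no
J: has prawn, so not vegetarian; has whole egg, so not egg-free — reject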